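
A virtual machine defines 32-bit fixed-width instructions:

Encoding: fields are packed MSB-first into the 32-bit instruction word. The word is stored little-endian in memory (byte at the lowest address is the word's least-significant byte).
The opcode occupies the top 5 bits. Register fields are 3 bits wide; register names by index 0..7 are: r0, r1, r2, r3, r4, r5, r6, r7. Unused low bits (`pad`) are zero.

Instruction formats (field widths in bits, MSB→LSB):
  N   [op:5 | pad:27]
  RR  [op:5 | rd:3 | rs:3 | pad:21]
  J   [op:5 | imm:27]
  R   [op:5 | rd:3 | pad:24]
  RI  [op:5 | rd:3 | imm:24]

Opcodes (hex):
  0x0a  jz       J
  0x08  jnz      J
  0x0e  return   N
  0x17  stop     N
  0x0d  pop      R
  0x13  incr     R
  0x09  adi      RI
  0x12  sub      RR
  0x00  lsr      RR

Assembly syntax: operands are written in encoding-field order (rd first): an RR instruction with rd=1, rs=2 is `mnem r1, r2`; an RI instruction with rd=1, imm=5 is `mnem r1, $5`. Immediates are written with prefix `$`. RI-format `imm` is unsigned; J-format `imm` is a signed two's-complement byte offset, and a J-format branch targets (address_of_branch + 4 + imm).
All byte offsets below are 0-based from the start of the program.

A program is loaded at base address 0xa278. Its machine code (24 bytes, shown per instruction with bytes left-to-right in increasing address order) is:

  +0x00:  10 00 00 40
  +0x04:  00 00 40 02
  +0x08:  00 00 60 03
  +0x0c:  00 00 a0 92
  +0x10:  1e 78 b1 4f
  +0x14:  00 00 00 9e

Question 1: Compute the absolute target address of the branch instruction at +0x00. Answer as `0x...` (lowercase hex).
[00] 10 00 00 40 → 0x40000010
  opcode bits[31:27]=0x8: jnz/J
  imm: (w>>0)&0x7ffffff=0x10 → $16
  target = base 0xa278 + off 0x00 + 4 + imm 16 = 0xa28c

0xa28c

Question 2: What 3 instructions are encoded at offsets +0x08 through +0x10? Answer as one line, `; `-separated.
lsr r3, r3; sub r2, r5; adi r7, $11630622

[08] 00 00 60 03 → 0x03600000
  top 5b → 0x0 → lsr [RR]
  [26:24] rd=3 = r3
  [23:21] rs=3 = r3
[0c] 00 00 a0 92 → 0x92a00000
  top 5b → 0x12 → sub [RR]
  [26:24] rd=2 = r2
  [23:21] rs=5 = r5
[10] 1e 78 b1 4f → 0x4fb1781e
  top 5b → 0x9 → adi [RI]
  [26:24] rd=7 = r7
  [23:0] imm=11630622 = $11630622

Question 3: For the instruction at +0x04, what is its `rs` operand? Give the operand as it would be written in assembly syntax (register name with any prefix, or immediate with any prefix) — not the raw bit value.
r2

+0x04: 00 00 40 02 ⇒ word 0x02400000 (little)
  opcode bits[31:27]=0x0: lsr/RR
  rd@[26:24]=0x2 ⇒ r2
  rs@[23:21]=0x2 ⇒ r2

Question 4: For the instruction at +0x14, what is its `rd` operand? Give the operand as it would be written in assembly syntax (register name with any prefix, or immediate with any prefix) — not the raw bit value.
r6

+0x14: 00 00 00 9e ⇒ word 0x9e000000 (little)
  top 5b → 0x13 → incr [R]
  [26:24] rd=6 = r6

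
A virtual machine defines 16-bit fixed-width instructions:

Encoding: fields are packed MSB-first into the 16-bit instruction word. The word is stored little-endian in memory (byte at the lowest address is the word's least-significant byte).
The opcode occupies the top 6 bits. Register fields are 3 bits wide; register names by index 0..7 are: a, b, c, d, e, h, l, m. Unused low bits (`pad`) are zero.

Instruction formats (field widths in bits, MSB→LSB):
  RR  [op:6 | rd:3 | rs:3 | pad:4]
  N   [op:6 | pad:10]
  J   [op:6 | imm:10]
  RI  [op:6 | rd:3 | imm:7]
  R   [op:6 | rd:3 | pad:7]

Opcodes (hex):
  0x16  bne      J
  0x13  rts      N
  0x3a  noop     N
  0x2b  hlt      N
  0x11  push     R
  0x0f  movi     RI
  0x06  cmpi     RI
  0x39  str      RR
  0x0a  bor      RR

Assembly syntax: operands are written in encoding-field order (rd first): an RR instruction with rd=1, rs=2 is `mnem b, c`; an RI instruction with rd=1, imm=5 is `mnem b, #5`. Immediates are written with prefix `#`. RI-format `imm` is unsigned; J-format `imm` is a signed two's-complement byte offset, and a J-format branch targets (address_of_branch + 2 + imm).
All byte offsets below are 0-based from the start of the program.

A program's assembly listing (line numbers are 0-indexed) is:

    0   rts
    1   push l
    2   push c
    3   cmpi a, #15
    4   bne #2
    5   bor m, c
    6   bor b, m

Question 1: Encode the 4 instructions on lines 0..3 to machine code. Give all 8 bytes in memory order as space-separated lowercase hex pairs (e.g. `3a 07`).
00 4c 00 47 00 45 0f 18

0. rts fields op=0x13:6|pad=0:10 → word 4c00h → 00 4c
1. push fields op=0x11:6|rd=6:3|pad=0:7 → word 4700h → 00 47
2. push fields op=0x11:6|rd=2:3|pad=0:7 → word 4500h → 00 45
3. cmpi fields op=0x6:6|rd=0:3|imm=15:7 → word 180fh → 0f 18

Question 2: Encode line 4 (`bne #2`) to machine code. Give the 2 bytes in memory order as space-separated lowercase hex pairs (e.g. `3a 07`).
4. bne fields op=0x16:6|imm=2:10 → word 5802h → 02 58

02 58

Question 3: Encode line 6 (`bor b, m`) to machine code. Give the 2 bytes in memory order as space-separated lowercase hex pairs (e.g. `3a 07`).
6. bor fields op=0xa:6|rd=1:3|rs=7:3|pad=0:4 → word 28f0h → f0 28

f0 28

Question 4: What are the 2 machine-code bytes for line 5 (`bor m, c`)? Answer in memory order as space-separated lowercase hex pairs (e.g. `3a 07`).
5. bor fields op=0xa:6|rd=7:3|rs=2:3|pad=0:4 → word 2ba0h → a0 2b

a0 2b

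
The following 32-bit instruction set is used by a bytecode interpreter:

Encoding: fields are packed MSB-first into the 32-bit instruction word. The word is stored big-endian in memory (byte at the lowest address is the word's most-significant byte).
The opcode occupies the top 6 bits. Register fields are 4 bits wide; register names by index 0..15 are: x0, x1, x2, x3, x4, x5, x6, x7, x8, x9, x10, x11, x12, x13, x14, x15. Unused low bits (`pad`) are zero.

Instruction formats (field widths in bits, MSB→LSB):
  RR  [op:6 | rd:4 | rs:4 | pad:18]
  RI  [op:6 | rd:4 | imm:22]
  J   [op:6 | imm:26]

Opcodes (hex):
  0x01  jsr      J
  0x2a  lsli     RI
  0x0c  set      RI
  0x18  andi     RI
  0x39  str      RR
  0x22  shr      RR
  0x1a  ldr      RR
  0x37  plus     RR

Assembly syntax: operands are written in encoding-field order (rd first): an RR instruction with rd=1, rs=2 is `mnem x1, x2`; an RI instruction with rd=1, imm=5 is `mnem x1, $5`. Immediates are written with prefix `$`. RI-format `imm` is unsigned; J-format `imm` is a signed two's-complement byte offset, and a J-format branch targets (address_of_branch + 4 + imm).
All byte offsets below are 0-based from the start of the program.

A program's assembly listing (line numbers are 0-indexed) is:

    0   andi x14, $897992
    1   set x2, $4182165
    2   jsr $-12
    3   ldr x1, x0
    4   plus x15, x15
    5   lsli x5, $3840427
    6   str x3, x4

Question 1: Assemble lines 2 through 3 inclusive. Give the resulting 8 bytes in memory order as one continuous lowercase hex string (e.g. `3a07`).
07fffff468400000

L2: jsr op=0x1:6|imm=-12:26 ⇒ 0x07fffff4 ⇒ big 07 ff ff f4
L3: ldr op=0x1a:6|rd=1:4|rs=0:4|pad=0:18 ⇒ 0x68400000 ⇒ big 68 40 00 00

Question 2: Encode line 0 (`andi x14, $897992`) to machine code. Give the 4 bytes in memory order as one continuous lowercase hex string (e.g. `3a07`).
L0: andi op=0x18:6|rd=14:4|imm=897992:22 ⇒ 0x638db3c8 ⇒ big 63 8d b3 c8

638db3c8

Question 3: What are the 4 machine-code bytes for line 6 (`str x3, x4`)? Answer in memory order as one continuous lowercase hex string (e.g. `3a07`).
e4d00000

line 6 (str): pack op=0x39:6|rd=3:4|rs=4:4|pad=0:18 = 0xe4d00000; big→ e4 d0 00 00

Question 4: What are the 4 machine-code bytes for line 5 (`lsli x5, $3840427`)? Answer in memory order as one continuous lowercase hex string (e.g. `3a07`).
L5: lsli op=0x2a:6|rd=5:4|imm=3840427:22 ⇒ 0xa97a99ab ⇒ big a9 7a 99 ab

a97a99ab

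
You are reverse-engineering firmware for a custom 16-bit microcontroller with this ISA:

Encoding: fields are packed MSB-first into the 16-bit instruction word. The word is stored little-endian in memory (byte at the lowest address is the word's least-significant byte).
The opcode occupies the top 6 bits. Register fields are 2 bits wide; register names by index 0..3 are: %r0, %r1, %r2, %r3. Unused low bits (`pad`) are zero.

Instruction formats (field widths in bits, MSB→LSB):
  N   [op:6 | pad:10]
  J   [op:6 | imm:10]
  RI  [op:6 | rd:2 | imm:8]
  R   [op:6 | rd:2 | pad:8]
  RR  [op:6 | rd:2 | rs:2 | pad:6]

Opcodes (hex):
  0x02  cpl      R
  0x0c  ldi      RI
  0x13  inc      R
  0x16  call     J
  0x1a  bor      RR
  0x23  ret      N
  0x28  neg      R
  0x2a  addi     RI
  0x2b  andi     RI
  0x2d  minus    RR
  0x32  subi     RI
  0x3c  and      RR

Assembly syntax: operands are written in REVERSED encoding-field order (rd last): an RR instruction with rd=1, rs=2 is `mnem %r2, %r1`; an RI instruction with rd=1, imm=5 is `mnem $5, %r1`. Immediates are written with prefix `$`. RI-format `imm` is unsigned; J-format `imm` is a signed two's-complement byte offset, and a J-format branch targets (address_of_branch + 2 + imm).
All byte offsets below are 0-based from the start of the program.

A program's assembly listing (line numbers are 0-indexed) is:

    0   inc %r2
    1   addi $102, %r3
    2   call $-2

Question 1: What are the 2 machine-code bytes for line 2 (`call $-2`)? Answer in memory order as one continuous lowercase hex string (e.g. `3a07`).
fe5b

line 2 (call): pack op=0x16:6|imm=-2:10 = 0x5bfe; little→ fe 5b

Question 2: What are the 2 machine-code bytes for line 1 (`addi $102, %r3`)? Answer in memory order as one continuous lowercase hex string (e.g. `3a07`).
66ab

line 1 (addi): pack op=0x2a:6|rd=3:2|imm=102:8 = 0xab66; little→ 66 ab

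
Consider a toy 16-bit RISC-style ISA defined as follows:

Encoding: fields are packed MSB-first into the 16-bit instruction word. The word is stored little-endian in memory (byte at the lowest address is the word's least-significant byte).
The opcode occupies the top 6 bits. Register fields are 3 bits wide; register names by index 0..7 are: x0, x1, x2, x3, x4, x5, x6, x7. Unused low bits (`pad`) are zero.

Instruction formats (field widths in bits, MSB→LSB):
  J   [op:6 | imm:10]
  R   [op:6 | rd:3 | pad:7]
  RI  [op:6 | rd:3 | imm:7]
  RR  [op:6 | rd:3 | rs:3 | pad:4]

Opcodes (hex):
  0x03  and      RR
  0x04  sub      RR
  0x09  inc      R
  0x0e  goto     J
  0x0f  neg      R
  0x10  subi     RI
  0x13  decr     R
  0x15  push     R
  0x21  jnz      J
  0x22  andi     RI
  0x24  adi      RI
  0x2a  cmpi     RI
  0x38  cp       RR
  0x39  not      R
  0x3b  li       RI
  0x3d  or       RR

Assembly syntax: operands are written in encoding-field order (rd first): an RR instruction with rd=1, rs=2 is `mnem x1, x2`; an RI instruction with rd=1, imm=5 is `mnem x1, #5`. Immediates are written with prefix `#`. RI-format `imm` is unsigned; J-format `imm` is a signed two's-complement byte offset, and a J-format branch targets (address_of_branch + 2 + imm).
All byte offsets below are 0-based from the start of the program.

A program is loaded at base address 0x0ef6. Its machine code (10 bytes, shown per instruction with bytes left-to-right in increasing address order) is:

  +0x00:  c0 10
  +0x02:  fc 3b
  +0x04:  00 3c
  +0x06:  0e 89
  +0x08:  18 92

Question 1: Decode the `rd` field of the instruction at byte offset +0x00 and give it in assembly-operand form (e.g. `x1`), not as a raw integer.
x1

@+00  little-endian(c0 10) = 0x10c0
  opcode bits[15:10]=0x4: sub/RR
  [9:7] rd=1 = x1
  [6:4] rs=4 = x4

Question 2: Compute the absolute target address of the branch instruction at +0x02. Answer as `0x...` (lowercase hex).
@+02  little-endian(fc 3b) = 0x3bfc
  op=0x3bfc>>10=0xe ⇒ goto (J)
  imm@[9:0]=0x3fc (s10→-4) ⇒ #-4
  target = base 0x0ef6 + off 0x02 + 2 + imm -4 = 0x0ef6

0x0ef6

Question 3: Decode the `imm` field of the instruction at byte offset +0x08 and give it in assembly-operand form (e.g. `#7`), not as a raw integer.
off 0x08: read 18 92 as little → 0x9218
  op=0x9218>>10=0x24 ⇒ adi (RI)
  rd: (w>>7)&0x7=0x4 → x4
  imm: (w>>0)&0x7f=0x18 → #24

#24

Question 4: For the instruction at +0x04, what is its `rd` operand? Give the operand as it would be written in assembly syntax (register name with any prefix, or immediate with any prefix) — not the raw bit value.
x0

+0x04: 00 3c ⇒ word 0x3c00 (little)
  op=0x3c00>>10=0xf ⇒ neg (R)
  rd: (w>>7)&0x7=0x0 → x0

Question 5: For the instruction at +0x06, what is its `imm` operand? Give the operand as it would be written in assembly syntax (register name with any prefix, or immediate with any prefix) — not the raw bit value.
+0x06: 0e 89 ⇒ word 0x890e (little)
  op=0x890e>>10=0x22 ⇒ andi (RI)
  rd: (w>>7)&0x7=0x2 → x2
  imm: (w>>0)&0x7f=0xe → #14

#14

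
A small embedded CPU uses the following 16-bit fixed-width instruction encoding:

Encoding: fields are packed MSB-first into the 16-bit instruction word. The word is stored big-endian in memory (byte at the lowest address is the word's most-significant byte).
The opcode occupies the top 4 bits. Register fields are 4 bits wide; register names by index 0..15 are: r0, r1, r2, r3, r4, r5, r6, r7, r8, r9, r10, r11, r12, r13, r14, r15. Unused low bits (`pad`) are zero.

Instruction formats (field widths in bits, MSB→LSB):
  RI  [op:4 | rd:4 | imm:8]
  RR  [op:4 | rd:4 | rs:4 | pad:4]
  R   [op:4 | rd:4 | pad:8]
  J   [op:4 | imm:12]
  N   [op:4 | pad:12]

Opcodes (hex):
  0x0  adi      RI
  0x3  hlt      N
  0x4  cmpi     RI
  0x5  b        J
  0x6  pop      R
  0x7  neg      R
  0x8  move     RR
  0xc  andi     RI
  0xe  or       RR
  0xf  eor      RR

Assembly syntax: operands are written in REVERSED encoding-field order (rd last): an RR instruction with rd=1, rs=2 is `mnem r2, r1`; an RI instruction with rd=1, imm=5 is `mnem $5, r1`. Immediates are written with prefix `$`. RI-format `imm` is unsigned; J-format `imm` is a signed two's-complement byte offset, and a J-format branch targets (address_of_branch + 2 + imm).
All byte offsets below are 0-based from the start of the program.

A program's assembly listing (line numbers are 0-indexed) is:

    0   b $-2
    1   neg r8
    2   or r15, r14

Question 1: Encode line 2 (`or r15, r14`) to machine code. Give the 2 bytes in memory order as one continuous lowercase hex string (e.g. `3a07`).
eef0

2. or fields op=0xe:4|rd=14:4|rs=15:4|pad=0:4 → word eef0h → ee f0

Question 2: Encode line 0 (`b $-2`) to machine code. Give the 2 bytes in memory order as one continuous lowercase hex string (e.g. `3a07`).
L0: b op=0x5:4|imm=-2:12 ⇒ 0x5ffe ⇒ big 5f fe

5ffe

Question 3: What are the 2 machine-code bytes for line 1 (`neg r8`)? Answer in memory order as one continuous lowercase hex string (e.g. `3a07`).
line 1 (neg): pack op=0x7:4|rd=8:4|pad=0:8 = 0x7800; big→ 78 00

7800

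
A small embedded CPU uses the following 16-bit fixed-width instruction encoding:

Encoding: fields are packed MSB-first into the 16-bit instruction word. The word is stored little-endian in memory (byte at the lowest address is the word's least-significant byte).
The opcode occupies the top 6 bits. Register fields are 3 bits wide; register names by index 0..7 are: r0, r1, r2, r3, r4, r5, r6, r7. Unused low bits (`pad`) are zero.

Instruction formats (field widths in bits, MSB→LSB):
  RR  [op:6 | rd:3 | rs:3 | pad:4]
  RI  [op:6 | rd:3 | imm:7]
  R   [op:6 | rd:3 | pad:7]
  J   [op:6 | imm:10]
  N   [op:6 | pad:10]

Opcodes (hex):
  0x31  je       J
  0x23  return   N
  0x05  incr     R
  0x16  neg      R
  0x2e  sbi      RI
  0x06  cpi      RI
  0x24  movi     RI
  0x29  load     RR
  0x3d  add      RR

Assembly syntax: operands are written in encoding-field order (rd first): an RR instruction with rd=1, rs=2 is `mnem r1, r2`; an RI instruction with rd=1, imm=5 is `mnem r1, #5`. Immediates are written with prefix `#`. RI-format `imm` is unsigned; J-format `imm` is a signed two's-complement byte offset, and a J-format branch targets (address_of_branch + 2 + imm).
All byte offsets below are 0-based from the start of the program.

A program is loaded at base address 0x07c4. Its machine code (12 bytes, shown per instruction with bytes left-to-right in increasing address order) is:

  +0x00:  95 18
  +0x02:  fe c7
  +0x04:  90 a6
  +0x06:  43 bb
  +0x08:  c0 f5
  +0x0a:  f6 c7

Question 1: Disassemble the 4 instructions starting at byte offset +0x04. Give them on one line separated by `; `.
+0x04: 90 a6 ⇒ word 0xa690 (little)
  opcode bits[15:10]=0x29: load/RR
  rd@[9:7]=0x5 ⇒ r5
  rs@[6:4]=0x1 ⇒ r1
+0x06: 43 bb ⇒ word 0xbb43 (little)
  opcode bits[15:10]=0x2e: sbi/RI
  rd@[9:7]=0x6 ⇒ r6
  imm@[6:0]=0x43 ⇒ #67
+0x08: c0 f5 ⇒ word 0xf5c0 (little)
  opcode bits[15:10]=0x3d: add/RR
  rd@[9:7]=0x3 ⇒ r3
  rs@[6:4]=0x4 ⇒ r4
+0x0a: f6 c7 ⇒ word 0xc7f6 (little)
  opcode bits[15:10]=0x31: je/J
  imm@[9:0]=0x3f6 (s10→-10) ⇒ #-10

load r5, r1; sbi r6, #67; add r3, r4; je #-10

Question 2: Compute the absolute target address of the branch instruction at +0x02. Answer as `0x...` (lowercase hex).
@+02  little-endian(fe c7) = 0xc7fe
  top 6b → 0x31 → je [J]
  imm: (w>>0)&0x3ff=0x3fe (s10→-2) → #-2
  target = base 0x07c4 + off 0x02 + 2 + imm -2 = 0x07c6

0x07c6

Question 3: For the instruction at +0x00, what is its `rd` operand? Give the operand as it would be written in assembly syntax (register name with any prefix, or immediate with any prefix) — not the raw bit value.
r1

+0x00: 95 18 ⇒ word 0x1895 (little)
  opcode bits[15:10]=0x6: cpi/RI
  rd@[9:7]=0x1 ⇒ r1
  imm@[6:0]=0x15 ⇒ #21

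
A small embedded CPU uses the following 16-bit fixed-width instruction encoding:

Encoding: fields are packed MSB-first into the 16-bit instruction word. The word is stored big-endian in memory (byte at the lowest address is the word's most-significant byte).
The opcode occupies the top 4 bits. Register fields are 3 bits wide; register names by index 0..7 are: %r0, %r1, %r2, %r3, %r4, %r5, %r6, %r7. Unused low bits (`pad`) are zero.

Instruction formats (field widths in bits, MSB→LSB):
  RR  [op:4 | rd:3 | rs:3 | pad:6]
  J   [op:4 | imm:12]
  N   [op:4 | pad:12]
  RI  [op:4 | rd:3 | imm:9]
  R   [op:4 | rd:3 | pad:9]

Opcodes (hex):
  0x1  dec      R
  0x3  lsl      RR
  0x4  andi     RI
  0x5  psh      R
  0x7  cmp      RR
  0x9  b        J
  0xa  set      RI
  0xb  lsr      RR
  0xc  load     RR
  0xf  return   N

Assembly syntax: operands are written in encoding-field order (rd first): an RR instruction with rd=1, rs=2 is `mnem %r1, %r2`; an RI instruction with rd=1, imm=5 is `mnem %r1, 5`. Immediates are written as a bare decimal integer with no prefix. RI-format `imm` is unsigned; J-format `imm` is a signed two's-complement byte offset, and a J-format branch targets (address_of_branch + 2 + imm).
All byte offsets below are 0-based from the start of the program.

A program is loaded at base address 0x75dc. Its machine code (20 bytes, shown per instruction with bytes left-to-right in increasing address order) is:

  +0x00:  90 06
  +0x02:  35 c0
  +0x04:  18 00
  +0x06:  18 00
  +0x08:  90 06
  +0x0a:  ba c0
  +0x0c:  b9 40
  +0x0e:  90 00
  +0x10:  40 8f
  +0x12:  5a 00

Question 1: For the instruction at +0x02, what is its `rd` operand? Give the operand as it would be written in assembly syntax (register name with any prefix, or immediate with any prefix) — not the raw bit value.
%r2

+0x02: 35 c0 ⇒ word 0x35c0 (big)
  opcode bits[15:12]=0x3: lsl/RR
  rd: (w>>9)&0x7=0x2 → %r2
  rs: (w>>6)&0x7=0x7 → %r7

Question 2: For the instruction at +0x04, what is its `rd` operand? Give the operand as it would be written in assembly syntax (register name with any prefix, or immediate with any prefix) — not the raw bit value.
%r4

+0x04: 18 00 ⇒ word 0x1800 (big)
  op=0x1800>>12=0x1 ⇒ dec (R)
  rd: (w>>9)&0x7=0x4 → %r4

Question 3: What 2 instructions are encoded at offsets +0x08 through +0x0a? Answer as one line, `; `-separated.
+0x08: 90 06 ⇒ word 0x9006 (big)
  top 4b → 0x9 → b [J]
  imm@[11:0]=0x6 ⇒ 6
+0x0a: ba c0 ⇒ word 0xbac0 (big)
  top 4b → 0xb → lsr [RR]
  rd@[11:9]=0x5 ⇒ %r5
  rs@[8:6]=0x3 ⇒ %r3

b 6; lsr %r5, %r3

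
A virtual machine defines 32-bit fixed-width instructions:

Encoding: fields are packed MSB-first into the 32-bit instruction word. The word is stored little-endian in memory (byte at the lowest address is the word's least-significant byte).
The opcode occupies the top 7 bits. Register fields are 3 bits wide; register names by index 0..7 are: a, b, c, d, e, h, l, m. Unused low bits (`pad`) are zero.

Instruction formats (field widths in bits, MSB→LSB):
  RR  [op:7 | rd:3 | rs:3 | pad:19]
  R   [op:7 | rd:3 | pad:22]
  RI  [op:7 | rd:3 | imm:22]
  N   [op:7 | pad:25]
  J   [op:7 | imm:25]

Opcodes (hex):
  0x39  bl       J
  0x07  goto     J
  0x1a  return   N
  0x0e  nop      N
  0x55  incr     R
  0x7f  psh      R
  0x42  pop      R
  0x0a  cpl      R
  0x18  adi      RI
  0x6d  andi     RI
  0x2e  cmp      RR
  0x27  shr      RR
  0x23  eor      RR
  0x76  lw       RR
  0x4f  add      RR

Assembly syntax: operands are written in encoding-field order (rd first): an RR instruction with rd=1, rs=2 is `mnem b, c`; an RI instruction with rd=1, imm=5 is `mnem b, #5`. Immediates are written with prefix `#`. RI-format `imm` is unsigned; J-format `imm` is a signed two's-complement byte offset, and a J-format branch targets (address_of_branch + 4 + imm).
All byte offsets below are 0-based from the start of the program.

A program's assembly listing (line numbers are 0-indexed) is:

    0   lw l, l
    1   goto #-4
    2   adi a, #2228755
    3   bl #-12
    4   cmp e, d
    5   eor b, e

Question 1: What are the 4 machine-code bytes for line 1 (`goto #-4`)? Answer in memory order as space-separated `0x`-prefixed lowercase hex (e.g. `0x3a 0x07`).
L1: goto op=0x7:7|imm=-4:25 ⇒ 0x0ffffffc ⇒ little fc ff ff 0f

0xfc 0xff 0xff 0x0f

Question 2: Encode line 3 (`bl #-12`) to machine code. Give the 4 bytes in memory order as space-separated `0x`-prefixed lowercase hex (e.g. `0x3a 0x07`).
3. bl fields op=0x39:7|imm=-12:25 → word 73fffff4h → f4 ff ff 73

0xf4 0xff 0xff 0x73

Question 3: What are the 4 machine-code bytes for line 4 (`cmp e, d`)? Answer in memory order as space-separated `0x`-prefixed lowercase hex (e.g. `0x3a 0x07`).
line 4 (cmp): pack op=0x2e:7|rd=4:3|rs=3:3|pad=0:19 = 0x5d180000; little→ 00 00 18 5d

0x00 0x00 0x18 0x5d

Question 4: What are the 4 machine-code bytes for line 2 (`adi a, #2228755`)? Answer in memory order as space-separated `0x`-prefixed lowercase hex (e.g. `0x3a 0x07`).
0x13 0x02 0x22 0x30

2. adi fields op=0x18:7|rd=0:3|imm=2228755:22 → word 30220213h → 13 02 22 30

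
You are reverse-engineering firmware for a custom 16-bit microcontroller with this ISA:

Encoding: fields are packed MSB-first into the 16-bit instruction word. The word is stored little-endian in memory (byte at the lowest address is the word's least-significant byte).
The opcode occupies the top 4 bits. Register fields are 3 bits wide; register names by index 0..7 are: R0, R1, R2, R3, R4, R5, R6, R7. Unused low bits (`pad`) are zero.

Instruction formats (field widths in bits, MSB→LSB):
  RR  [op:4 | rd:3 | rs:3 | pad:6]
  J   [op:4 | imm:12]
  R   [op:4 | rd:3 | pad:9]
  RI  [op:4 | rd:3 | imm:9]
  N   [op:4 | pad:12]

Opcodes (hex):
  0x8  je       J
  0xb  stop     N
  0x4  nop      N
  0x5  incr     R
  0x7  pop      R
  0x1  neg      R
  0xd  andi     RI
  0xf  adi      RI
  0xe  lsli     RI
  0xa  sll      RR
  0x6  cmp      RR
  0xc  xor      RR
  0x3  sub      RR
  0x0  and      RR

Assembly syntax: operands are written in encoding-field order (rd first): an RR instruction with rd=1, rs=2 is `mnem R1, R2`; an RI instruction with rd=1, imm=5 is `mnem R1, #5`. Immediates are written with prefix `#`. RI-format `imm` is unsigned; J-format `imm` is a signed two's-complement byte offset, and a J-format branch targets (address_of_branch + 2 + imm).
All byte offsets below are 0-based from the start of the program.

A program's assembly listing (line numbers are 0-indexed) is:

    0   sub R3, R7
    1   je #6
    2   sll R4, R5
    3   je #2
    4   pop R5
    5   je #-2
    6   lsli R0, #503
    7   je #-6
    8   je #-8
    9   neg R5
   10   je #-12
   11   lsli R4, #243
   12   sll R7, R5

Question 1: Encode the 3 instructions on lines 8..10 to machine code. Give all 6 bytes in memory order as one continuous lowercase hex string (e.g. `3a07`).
L8: je op=0x8:4|imm=-8:12 ⇒ 0x8ff8 ⇒ little f8 8f
L9: neg op=0x1:4|rd=5:3|pad=0:9 ⇒ 0x1a00 ⇒ little 00 1a
L10: je op=0x8:4|imm=-12:12 ⇒ 0x8ff4 ⇒ little f4 8f

f88f001af48f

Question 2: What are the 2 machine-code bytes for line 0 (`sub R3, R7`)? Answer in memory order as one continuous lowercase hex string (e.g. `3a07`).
c037

L0: sub op=0x3:4|rd=3:3|rs=7:3|pad=0:6 ⇒ 0x37c0 ⇒ little c0 37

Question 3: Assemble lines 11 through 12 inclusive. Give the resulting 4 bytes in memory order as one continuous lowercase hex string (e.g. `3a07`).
f3e840af

L11: lsli op=0xe:4|rd=4:3|imm=243:9 ⇒ 0xe8f3 ⇒ little f3 e8
L12: sll op=0xa:4|rd=7:3|rs=5:3|pad=0:6 ⇒ 0xaf40 ⇒ little 40 af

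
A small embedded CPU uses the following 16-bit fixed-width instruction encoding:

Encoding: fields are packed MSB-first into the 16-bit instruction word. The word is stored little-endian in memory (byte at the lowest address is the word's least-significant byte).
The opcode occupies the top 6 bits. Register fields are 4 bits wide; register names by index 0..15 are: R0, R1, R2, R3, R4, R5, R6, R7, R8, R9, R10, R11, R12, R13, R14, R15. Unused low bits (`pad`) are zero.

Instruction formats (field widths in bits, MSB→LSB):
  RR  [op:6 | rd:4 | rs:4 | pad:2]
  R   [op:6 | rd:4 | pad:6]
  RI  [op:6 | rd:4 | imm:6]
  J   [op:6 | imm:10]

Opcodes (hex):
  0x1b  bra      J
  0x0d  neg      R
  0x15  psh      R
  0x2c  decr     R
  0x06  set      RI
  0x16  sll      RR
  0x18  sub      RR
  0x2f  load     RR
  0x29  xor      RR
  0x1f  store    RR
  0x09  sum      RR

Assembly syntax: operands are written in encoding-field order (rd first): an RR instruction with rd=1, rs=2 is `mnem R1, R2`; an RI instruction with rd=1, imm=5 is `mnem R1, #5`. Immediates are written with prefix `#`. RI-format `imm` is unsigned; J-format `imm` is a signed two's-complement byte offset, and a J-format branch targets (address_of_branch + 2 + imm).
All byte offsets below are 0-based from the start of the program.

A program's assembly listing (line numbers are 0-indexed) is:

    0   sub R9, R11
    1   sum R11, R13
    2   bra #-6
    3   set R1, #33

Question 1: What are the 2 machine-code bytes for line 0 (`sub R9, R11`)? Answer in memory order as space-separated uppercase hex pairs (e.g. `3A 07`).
6C 62

0. sub fields op=0x18:6|rd=9:4|rs=11:4|pad=0:2 → word 626ch → 6c 62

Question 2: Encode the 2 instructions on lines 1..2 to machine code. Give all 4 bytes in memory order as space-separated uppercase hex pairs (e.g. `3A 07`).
F4 26 FA 6F

L1: sum op=0x9:6|rd=11:4|rs=13:4|pad=0:2 ⇒ 0x26f4 ⇒ little f4 26
L2: bra op=0x1b:6|imm=-6:10 ⇒ 0x6ffa ⇒ little fa 6f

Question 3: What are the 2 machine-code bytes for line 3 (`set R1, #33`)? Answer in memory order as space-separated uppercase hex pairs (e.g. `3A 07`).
61 18

3. set fields op=0x6:6|rd=1:4|imm=33:6 → word 1861h → 61 18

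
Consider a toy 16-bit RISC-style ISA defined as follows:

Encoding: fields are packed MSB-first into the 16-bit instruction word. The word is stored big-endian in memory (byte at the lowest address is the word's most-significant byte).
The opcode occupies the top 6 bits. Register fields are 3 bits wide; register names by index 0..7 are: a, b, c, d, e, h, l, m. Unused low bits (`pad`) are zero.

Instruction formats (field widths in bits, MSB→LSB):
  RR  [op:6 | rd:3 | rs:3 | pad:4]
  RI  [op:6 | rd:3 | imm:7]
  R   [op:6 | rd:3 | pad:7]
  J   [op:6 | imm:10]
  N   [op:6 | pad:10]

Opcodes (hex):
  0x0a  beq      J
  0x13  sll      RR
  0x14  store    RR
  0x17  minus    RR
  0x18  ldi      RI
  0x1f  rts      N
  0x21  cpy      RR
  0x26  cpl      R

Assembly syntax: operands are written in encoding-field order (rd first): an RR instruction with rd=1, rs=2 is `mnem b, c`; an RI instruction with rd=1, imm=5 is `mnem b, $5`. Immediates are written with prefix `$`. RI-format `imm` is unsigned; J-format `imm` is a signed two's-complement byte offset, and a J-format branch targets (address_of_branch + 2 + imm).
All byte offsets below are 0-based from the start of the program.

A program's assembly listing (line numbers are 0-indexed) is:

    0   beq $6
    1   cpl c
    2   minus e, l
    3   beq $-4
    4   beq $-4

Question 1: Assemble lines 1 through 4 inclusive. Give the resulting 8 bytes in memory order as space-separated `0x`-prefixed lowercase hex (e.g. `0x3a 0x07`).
L1: cpl op=0x26:6|rd=2:3|pad=0:7 ⇒ 0x9900 ⇒ big 99 00
L2: minus op=0x17:6|rd=4:3|rs=6:3|pad=0:4 ⇒ 0x5e60 ⇒ big 5e 60
L3: beq op=0xa:6|imm=-4:10 ⇒ 0x2bfc ⇒ big 2b fc
L4: beq op=0xa:6|imm=-4:10 ⇒ 0x2bfc ⇒ big 2b fc

0x99 0x00 0x5e 0x60 0x2b 0xfc 0x2b 0xfc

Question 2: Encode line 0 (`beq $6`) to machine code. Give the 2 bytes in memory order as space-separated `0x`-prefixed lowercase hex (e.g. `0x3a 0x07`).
line 0 (beq): pack op=0xa:6|imm=6:10 = 0x2806; big→ 28 06

0x28 0x06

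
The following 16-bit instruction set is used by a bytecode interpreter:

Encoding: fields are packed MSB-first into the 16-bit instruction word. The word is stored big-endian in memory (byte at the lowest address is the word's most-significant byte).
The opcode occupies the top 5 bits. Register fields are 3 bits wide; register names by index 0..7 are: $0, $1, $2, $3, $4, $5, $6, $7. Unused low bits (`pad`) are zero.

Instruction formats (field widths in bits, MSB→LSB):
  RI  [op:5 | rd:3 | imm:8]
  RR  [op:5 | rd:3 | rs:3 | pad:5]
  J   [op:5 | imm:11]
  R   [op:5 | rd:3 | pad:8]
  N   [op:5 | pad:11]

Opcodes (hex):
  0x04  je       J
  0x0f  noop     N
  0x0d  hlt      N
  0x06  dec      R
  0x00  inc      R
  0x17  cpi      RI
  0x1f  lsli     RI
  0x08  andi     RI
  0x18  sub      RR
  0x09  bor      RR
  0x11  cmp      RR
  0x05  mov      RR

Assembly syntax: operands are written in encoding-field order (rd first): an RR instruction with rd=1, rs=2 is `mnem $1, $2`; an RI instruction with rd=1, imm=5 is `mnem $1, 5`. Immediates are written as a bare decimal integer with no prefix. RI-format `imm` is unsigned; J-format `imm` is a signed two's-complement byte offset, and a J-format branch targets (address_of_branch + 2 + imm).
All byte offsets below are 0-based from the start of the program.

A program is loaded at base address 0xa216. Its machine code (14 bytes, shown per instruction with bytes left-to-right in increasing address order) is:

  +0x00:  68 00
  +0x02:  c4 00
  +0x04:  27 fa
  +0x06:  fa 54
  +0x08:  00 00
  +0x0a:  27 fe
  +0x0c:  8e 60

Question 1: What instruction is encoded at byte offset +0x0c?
+0x0c: 8e 60 ⇒ word 0x8e60 (big)
  op=0x8e60>>11=0x11 ⇒ cmp (RR)
  rd@[10:8]=0x6 ⇒ $6
  rs@[7:5]=0x3 ⇒ $3

cmp $6, $3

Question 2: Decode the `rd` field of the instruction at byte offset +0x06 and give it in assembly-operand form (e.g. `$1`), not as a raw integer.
off 0x06: read fa 54 as big → 0xfa54
  op=0xfa54>>11=0x1f ⇒ lsli (RI)
  rd@[10:8]=0x2 ⇒ $2
  imm@[7:0]=0x54 ⇒ 84

$2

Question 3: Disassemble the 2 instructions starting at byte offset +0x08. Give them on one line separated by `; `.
+0x08: 00 00 ⇒ word 0x0000 (big)
  top 5b → 0x0 → inc [R]
  [10:8] rd=0 = $0
+0x0a: 27 fe ⇒ word 0x27fe (big)
  top 5b → 0x4 → je [J]
  [10:0] imm=2046 (s11→-2) = -2

inc $0; je -2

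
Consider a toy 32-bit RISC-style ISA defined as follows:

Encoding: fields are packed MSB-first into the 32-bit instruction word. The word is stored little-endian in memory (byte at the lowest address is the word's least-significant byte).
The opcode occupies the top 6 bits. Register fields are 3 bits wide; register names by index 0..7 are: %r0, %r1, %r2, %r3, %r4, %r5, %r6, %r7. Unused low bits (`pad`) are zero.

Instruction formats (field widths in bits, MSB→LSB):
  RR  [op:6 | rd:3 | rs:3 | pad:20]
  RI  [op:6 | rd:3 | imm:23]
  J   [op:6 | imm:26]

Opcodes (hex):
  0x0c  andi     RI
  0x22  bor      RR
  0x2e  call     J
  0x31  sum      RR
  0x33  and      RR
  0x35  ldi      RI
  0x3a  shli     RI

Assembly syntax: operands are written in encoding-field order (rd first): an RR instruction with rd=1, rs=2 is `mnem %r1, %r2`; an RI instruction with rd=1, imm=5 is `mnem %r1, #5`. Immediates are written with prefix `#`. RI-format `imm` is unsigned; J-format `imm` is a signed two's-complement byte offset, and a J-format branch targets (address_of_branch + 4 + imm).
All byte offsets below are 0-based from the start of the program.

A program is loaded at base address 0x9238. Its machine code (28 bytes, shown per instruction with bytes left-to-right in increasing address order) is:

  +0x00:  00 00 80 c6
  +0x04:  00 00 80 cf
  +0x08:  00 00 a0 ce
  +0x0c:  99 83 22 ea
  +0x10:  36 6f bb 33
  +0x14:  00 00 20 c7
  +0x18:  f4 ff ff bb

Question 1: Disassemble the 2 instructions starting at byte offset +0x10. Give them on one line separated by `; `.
+0x10: 36 6f bb 33 ⇒ word 0x33bb6f36 (little)
  opcode bits[31:26]=0xc: andi/RI
  rd@[25:23]=0x7 ⇒ %r7
  imm@[22:0]=0x3b6f36 ⇒ #3895094
+0x14: 00 00 20 c7 ⇒ word 0xc7200000 (little)
  opcode bits[31:26]=0x31: sum/RR
  rd@[25:23]=0x6 ⇒ %r6
  rs@[22:20]=0x2 ⇒ %r2

andi %r7, #3895094; sum %r6, %r2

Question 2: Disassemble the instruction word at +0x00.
sum %r5, %r0

[00] 00 00 80 c6 → 0xc6800000
  opcode bits[31:26]=0x31: sum/RR
  rd@[25:23]=0x5 ⇒ %r5
  rs@[22:20]=0x0 ⇒ %r0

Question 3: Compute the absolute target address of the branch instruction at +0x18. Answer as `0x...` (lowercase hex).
0x9248

+0x18: f4 ff ff bb ⇒ word 0xbbfffff4 (little)
  top 6b → 0x2e → call [J]
  imm@[25:0]=0x3fffff4 (s26→-12) ⇒ #-12
  target = base 0x9238 + off 0x18 + 4 + imm -12 = 0x9248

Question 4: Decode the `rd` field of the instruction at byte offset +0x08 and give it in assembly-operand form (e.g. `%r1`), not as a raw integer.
%r5

+0x08: 00 00 a0 ce ⇒ word 0xcea00000 (little)
  opcode bits[31:26]=0x33: and/RR
  rd: (w>>23)&0x7=0x5 → %r5
  rs: (w>>20)&0x7=0x2 → %r2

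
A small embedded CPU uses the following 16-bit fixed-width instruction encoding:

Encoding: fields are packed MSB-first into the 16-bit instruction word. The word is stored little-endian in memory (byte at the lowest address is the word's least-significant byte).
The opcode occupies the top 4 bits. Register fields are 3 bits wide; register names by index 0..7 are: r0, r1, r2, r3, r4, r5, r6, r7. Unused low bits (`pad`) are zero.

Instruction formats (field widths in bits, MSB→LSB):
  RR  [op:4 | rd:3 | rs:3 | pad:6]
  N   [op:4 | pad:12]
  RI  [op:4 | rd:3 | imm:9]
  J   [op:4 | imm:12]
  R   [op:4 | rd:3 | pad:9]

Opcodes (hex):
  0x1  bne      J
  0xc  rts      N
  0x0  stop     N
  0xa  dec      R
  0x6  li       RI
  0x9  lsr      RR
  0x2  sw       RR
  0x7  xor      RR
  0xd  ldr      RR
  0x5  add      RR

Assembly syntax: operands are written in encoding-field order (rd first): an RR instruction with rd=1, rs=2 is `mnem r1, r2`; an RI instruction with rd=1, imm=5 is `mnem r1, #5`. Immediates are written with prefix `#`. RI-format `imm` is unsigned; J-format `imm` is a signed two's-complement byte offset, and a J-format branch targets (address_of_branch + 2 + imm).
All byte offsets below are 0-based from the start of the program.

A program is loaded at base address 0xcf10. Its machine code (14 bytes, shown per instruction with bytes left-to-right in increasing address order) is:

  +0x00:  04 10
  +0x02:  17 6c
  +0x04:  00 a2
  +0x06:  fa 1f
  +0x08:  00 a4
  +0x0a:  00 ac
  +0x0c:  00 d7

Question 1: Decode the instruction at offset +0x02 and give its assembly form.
li r6, #23

off 0x02: read 17 6c as little → 0x6c17
  opcode bits[15:12]=0x6: li/RI
  [11:9] rd=6 = r6
  [8:0] imm=23 = #23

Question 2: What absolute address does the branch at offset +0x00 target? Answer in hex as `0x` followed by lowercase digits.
off 0x00: read 04 10 as little → 0x1004
  top 4b → 0x1 → bne [J]
  imm@[11:0]=0x4 ⇒ #4
  target = base 0xcf10 + off 0x00 + 2 + imm 4 = 0xcf16

0xcf16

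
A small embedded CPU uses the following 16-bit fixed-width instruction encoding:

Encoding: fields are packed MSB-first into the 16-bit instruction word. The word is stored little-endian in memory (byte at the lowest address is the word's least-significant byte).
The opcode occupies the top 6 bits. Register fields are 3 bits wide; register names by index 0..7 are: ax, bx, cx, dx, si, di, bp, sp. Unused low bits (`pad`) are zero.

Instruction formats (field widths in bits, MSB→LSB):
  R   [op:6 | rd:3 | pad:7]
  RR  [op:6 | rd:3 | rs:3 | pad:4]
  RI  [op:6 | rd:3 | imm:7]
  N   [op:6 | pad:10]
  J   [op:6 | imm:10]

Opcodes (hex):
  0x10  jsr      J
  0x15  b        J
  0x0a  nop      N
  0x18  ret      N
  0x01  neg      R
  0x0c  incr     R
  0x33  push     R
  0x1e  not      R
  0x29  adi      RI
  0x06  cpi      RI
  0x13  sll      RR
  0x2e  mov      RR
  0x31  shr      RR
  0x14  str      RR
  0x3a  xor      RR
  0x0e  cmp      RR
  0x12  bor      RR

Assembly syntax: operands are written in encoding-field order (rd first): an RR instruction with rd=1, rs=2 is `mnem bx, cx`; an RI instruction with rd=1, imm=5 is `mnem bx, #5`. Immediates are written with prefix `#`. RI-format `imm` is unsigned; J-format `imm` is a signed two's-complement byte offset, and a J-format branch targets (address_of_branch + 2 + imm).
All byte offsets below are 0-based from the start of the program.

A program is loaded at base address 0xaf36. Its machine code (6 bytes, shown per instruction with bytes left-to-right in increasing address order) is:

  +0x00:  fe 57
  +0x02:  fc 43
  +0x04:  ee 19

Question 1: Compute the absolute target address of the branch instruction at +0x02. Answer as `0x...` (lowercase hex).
[02] fc 43 → 0x43fc
  top 6b → 0x10 → jsr [J]
  [9:0] imm=1020 (s10→-4) = #-4
  target = base 0xaf36 + off 0x02 + 2 + imm -4 = 0xaf36

0xaf36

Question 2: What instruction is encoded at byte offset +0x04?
cpi dx, #110

@+04  little-endian(ee 19) = 0x19ee
  opcode bits[15:10]=0x6: cpi/RI
  [9:7] rd=3 = dx
  [6:0] imm=110 = #110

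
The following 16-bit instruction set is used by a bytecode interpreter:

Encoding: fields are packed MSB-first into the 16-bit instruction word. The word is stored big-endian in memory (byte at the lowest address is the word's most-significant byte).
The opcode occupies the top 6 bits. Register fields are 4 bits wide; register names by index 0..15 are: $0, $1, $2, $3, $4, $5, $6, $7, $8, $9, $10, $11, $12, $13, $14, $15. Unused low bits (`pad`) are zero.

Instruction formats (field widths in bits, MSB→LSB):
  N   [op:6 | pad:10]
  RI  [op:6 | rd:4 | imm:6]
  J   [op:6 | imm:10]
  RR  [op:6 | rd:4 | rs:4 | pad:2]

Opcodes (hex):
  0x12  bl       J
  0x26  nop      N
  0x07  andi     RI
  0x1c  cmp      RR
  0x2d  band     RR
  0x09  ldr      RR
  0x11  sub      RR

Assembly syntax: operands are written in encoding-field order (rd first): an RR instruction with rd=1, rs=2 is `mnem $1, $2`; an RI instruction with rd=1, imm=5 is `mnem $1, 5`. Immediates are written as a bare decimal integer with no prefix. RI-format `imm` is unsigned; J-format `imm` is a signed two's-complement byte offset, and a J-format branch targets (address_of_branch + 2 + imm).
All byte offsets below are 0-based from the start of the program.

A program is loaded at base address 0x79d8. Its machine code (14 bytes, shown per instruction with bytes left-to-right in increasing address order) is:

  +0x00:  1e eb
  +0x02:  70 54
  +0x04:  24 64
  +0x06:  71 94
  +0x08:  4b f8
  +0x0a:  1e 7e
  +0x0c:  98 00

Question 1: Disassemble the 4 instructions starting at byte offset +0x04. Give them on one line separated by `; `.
off 0x04: read 24 64 as big → 0x2464
  opcode bits[15:10]=0x9: ldr/RR
  rd: (w>>6)&0xf=0x1 → $1
  rs: (w>>2)&0xf=0x9 → $9
off 0x06: read 71 94 as big → 0x7194
  opcode bits[15:10]=0x1c: cmp/RR
  rd: (w>>6)&0xf=0x6 → $6
  rs: (w>>2)&0xf=0x5 → $5
off 0x08: read 4b f8 as big → 0x4bf8
  opcode bits[15:10]=0x12: bl/J
  imm: (w>>0)&0x3ff=0x3f8 (s10→-8) → -8
off 0x0a: read 1e 7e as big → 0x1e7e
  opcode bits[15:10]=0x7: andi/RI
  rd: (w>>6)&0xf=0x9 → $9
  imm: (w>>0)&0x3f=0x3e → 62

ldr $1, $9; cmp $6, $5; bl -8; andi $9, 62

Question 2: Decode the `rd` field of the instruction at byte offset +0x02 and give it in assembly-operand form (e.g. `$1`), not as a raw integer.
+0x02: 70 54 ⇒ word 0x7054 (big)
  top 6b → 0x1c → cmp [RR]
  [9:6] rd=1 = $1
  [5:2] rs=5 = $5

$1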